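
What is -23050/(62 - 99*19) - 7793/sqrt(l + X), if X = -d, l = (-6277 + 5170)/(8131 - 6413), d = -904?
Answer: 23050/1819 - 7793*sqrt(2666275870)/1551965 ≈ -246.61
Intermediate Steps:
l = -1107/1718 ≈ -0.64435
X = 904 (X = -1*(-904) = 904)
-23050/(62 - 99*19) - 7793/sqrt(l + X) = -23050/(62 - 99*19) - 7793/sqrt(-1107/1718 + 904) = -23050/(62 - 1881) - 7793*sqrt(2666275870)/1551965 = -23050/(-1819) - 7793*sqrt(2666275870)/1551965 = -23050*(-1/1819) - 7793*sqrt(2666275870)/1551965 = 23050/1819 - 7793*sqrt(2666275870)/1551965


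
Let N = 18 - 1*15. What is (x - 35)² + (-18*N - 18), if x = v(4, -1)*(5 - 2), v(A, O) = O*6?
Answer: 2737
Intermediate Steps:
N = 3 (N = 18 - 15 = 3)
v(A, O) = 6*O
x = -18 (x = (6*(-1))*(5 - 2) = -6*3 = -18)
(x - 35)² + (-18*N - 18) = (-18 - 35)² + (-18*3 - 18) = (-53)² + (-54 - 18) = 2809 - 72 = 2737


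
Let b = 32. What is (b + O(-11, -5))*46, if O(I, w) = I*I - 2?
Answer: 6946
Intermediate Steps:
O(I, w) = -2 + I² (O(I, w) = I² - 2 = -2 + I²)
(b + O(-11, -5))*46 = (32 + (-2 + (-11)²))*46 = (32 + (-2 + 121))*46 = (32 + 119)*46 = 151*46 = 6946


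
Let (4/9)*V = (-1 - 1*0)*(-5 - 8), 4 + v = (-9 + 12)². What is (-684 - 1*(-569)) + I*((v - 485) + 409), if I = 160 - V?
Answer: -37593/4 ≈ -9398.3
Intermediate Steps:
v = 5 (v = -4 + (-9 + 12)² = -4 + 3² = -4 + 9 = 5)
V = 117/4 (V = 9*((-1 - 1*0)*(-5 - 8))/4 = 9*((-1 + 0)*(-13))/4 = 9*(-1*(-13))/4 = (9/4)*13 = 117/4 ≈ 29.250)
I = 523/4 (I = 160 - 1*117/4 = 160 - 117/4 = 523/4 ≈ 130.75)
(-684 - 1*(-569)) + I*((v - 485) + 409) = (-684 - 1*(-569)) + 523*((5 - 485) + 409)/4 = (-684 + 569) + 523*(-480 + 409)/4 = -115 + (523/4)*(-71) = -115 - 37133/4 = -37593/4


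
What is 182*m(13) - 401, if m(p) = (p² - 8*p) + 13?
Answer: 13795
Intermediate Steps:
m(p) = 13 + p² - 8*p
182*m(13) - 401 = 182*(13 + 13² - 8*13) - 401 = 182*(13 + 169 - 104) - 401 = 182*78 - 401 = 14196 - 401 = 13795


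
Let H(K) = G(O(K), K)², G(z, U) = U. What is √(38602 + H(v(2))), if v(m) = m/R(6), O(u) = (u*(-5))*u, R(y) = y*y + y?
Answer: 137*√907/21 ≈ 196.47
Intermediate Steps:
R(y) = y + y² (R(y) = y² + y = y + y²)
O(u) = -5*u² (O(u) = (-5*u)*u = -5*u²)
v(m) = m/42 (v(m) = m/((6*(1 + 6))) = m/((6*7)) = m/42)
H(K) = K²
√(38602 + H(v(2))) = √(38602 + ((1/42)*2)²) = √(38602 + (1/21)²) = √(38602 + 1/441) = √(17023483/441) = 137*√907/21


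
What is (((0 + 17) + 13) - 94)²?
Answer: 4096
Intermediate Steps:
(((0 + 17) + 13) - 94)² = ((17 + 13) - 94)² = (30 - 94)² = (-64)² = 4096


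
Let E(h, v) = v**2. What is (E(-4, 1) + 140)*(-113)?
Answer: -15933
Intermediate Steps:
(E(-4, 1) + 140)*(-113) = (1**2 + 140)*(-113) = (1 + 140)*(-113) = 141*(-113) = -15933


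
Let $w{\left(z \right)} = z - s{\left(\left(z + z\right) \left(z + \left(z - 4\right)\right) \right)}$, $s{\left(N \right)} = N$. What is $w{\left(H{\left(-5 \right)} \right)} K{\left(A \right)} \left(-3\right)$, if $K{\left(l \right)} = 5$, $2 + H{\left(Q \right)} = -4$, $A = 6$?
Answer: $2970$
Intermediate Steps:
$H{\left(Q \right)} = -6$ ($H{\left(Q \right)} = -2 - 4 = -6$)
$w{\left(z \right)} = z - 2 z \left(-4 + 2 z\right)$ ($w{\left(z \right)} = z - \left(z + z\right) \left(z + \left(z - 4\right)\right) = z - 2 z \left(z + \left(-4 + z\right)\right) = z - 2 z \left(-4 + 2 z\right)$)
$w{\left(H{\left(-5 \right)} \right)} K{\left(A \right)} \left(-3\right) = - 6 \left(9 - -24\right) 5 \left(-3\right) = - 6 \left(9 + 24\right) 5 \left(-3\right) = \left(-6\right) 33 \cdot 5 \left(-3\right) = \left(-198\right) 5 \left(-3\right) = \left(-990\right) \left(-3\right) = 2970$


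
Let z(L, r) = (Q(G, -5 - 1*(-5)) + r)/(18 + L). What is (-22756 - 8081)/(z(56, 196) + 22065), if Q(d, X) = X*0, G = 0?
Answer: -1140969/816503 ≈ -1.3974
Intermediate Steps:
Q(d, X) = 0
z(L, r) = r/(18 + L) (z(L, r) = (0 + r)/(18 + L) = r/(18 + L))
(-22756 - 8081)/(z(56, 196) + 22065) = (-22756 - 8081)/(196/(18 + 56) + 22065) = -30837/(196/74 + 22065) = -30837/(196*(1/74) + 22065) = -30837/(98/37 + 22065) = -30837/816503/37 = -30837*37/816503 = -1140969/816503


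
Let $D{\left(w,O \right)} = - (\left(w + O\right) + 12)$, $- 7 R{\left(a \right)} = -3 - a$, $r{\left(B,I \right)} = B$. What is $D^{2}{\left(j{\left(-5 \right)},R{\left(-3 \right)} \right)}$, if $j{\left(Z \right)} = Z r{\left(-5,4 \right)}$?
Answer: $1369$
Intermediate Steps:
$R{\left(a \right)} = \frac{3}{7} + \frac{a}{7}$ ($R{\left(a \right)} = - \frac{-3 - a}{7} = \frac{3}{7} + \frac{a}{7}$)
$j{\left(Z \right)} = - 5 Z$ ($j{\left(Z \right)} = Z \left(-5\right) = - 5 Z$)
$D{\left(w,O \right)} = -12 - O - w$ ($D{\left(w,O \right)} = - (\left(O + w\right) + 12) = - (12 + O + w) = -12 - O - w$)
$D^{2}{\left(j{\left(-5 \right)},R{\left(-3 \right)} \right)} = \left(-12 - \left(\frac{3}{7} + \frac{1}{7} \left(-3\right)\right) - \left(-5\right) \left(-5\right)\right)^{2} = \left(-12 - \left(\frac{3}{7} - \frac{3}{7}\right) - 25\right)^{2} = \left(-12 - 0 - 25\right)^{2} = \left(-12 + 0 - 25\right)^{2} = \left(-37\right)^{2} = 1369$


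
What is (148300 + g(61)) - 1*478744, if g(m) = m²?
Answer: -326723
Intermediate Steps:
(148300 + g(61)) - 1*478744 = (148300 + 61²) - 1*478744 = (148300 + 3721) - 478744 = 152021 - 478744 = -326723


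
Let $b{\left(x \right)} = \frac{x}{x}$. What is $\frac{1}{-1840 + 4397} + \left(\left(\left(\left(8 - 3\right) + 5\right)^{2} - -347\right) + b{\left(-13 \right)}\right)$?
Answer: $\frac{1145537}{2557} \approx 448.0$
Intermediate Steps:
$b{\left(x \right)} = 1$
$\frac{1}{-1840 + 4397} + \left(\left(\left(\left(8 - 3\right) + 5\right)^{2} - -347\right) + b{\left(-13 \right)}\right) = \frac{1}{-1840 + 4397} + \left(\left(\left(\left(8 - 3\right) + 5\right)^{2} - -347\right) + 1\right) = \frac{1}{2557} + \left(\left(\left(5 + 5\right)^{2} + 347\right) + 1\right) = \frac{1}{2557} + \left(\left(10^{2} + 347\right) + 1\right) = \frac{1}{2557} + \left(\left(100 + 347\right) + 1\right) = \frac{1}{2557} + \left(447 + 1\right) = \frac{1}{2557} + 448 = \frac{1145537}{2557}$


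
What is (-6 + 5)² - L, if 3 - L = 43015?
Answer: 43013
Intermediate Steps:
L = -43012 (L = 3 - 1*43015 = 3 - 43015 = -43012)
(-6 + 5)² - L = (-6 + 5)² - 1*(-43012) = (-1)² + 43012 = 1 + 43012 = 43013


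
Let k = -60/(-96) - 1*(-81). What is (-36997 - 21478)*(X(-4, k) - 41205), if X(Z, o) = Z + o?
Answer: 19239386025/8 ≈ 2.4049e+9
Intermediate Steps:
k = 653/8 (k = -60*(-1/96) + 81 = 5/8 + 81 = 653/8 ≈ 81.625)
(-36997 - 21478)*(X(-4, k) - 41205) = (-36997 - 21478)*((-4 + 653/8) - 41205) = -58475*(621/8 - 41205) = -58475*(-329019/8) = 19239386025/8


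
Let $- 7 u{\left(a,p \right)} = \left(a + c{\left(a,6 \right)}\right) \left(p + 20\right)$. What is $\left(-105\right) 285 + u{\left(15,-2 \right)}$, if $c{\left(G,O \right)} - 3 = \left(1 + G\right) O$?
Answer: $- \frac{211527}{7} \approx -30218.0$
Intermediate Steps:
$c{\left(G,O \right)} = 3 + O \left(1 + G\right)$ ($c{\left(G,O \right)} = 3 + \left(1 + G\right) O = 3 + O \left(1 + G\right)$)
$u{\left(a,p \right)} = - \frac{\left(9 + 7 a\right) \left(20 + p\right)}{7}$ ($u{\left(a,p \right)} = - \frac{\left(a + \left(3 + 6 + a 6\right)\right) \left(p + 20\right)}{7} = - \frac{\left(a + \left(3 + 6 + 6 a\right)\right) \left(20 + p\right)}{7} = - \frac{\left(a + \left(9 + 6 a\right)\right) \left(20 + p\right)}{7} = - \frac{\left(9 + 7 a\right) \left(20 + p\right)}{7}$)
$\left(-105\right) 285 + u{\left(15,-2 \right)} = \left(-105\right) 285 - \left(\frac{2262}{7} - 30\right) = -29925 + \left(- \frac{180}{7} - 300 + \frac{18}{7} + 30\right) = -29925 - \frac{2052}{7} = - \frac{211527}{7}$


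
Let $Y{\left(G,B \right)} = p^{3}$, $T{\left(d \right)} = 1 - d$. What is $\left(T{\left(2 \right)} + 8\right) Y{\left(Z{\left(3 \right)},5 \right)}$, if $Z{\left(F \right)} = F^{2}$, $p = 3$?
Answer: $189$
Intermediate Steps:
$Y{\left(G,B \right)} = 27$ ($Y{\left(G,B \right)} = 3^{3} = 27$)
$\left(T{\left(2 \right)} + 8\right) Y{\left(Z{\left(3 \right)},5 \right)} = \left(\left(1 - 2\right) + 8\right) 27 = \left(-1 + 8\right) 27 = 7 \cdot 27 = 189$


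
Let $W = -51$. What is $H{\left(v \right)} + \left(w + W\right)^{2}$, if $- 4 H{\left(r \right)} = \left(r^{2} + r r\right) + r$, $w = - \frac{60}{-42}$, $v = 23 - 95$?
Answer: $- \frac{5717}{49} \approx -116.67$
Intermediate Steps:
$v = -72$
$w = \frac{10}{7}$ ($w = \left(-60\right) \left(- \frac{1}{42}\right) = \frac{10}{7} \approx 1.4286$)
$H{\left(r \right)} = - \frac{r^{2}}{2} - \frac{r}{4}$ ($H{\left(r \right)} = - \frac{\left(r^{2} + r r\right) + r}{4} = - \frac{\left(r^{2} + r^{2}\right) + r}{4} = - \frac{2 r^{2} + r}{4} = - \frac{r + 2 r^{2}}{4} = - \frac{r^{2}}{2} - \frac{r}{4}$)
$H{\left(v \right)} + \left(w + W\right)^{2} = \left(- \frac{1}{4}\right) \left(-72\right) \left(1 + 2 \left(-72\right)\right) + \left(\frac{10}{7} - 51\right)^{2} = \left(- \frac{1}{4}\right) \left(-72\right) \left(1 - 144\right) + \left(- \frac{347}{7}\right)^{2} = \left(- \frac{1}{4}\right) \left(-72\right) \left(-143\right) + \frac{120409}{49} = -2574 + \frac{120409}{49} = - \frac{5717}{49}$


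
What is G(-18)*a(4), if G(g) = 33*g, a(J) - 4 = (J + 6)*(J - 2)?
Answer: -14256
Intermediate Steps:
a(J) = 4 + (-2 + J)*(6 + J) (a(J) = 4 + (J + 6)*(J - 2) = 4 + (6 + J)*(-2 + J) = 4 + (-2 + J)*(6 + J))
G(-18)*a(4) = (33*(-18))*(-8 + 4**2 + 4*4) = -594*(-8 + 16 + 16) = -594*24 = -14256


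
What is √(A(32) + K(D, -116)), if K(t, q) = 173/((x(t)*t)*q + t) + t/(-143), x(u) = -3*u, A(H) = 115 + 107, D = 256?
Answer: √3697765799637/129584 ≈ 14.839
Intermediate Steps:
A(H) = 222
K(t, q) = 173/(t - 3*q*t²) - t/143 (K(t, q) = 173/(((-3*t)*t)*q + t) + t/(-143) = 173/((-3*t²)*q + t) + t*(-1/143) = 173/(-3*q*t² + t) - t/143 = 173/(t - 3*q*t²) - t/143)
√(A(32) + K(D, -116)) = √(222 + (1/143)*(24739 - 1*256² + 3*(-116)*256³)/(256*(1 - 3*(-116)*256))) = √(222 + (1/143)*(1/256)*(24739 - 1*65536 + 3*(-116)*16777216)/(1 + 89088)) = √(222 + (1/143)*(1/256)*(24739 - 65536 - 5838471168)/89089) = √(222 + (1/143)*(1/256)*(1/89089)*(-5838511965)) = √(222 - 3711705/2073344) = √(456570663/2073344) = √3697765799637/129584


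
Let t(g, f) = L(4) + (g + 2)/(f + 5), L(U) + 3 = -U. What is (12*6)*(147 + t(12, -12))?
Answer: 9936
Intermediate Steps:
L(U) = -3 - U
t(g, f) = -7 + (2 + g)/(5 + f) (t(g, f) = (-3 - 1*4) + (g + 2)/(f + 5) = (-3 - 4) + (2 + g)/(5 + f) = -7 + (2 + g)/(5 + f))
(12*6)*(147 + t(12, -12)) = (12*6)*(147 + (-33 + 12 - 7*(-12))/(5 - 12)) = 72*(147 + (-33 + 12 + 84)/(-7)) = 72*(147 - ⅐*63) = 72*(147 - 9) = 72*138 = 9936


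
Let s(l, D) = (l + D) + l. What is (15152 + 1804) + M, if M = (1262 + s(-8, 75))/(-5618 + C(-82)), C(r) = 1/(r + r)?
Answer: 15622244824/921353 ≈ 16956.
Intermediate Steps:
s(l, D) = D + 2*l (s(l, D) = (D + l) + l = D + 2*l)
C(r) = 1/(2*r)
M = -216644/921353 (M = (1262 + (75 + 2*(-8)))/(-5618 + (½)/(-82)) = (1262 + (75 - 16))/(-5618 + (½)*(-1/82)) = (1262 + 59)/(-5618 - 1/164) = 1321/(-921353/164) = 1321*(-164/921353) = -216644/921353 ≈ -0.23514)
(15152 + 1804) + M = (15152 + 1804) - 216644/921353 = 16956 - 216644/921353 = 15622244824/921353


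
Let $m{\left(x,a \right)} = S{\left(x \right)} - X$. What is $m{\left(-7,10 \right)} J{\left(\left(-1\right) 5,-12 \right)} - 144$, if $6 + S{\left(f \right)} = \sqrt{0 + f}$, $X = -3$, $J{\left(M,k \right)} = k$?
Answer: $-108 - 12 i \sqrt{7} \approx -108.0 - 31.749 i$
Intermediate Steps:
$S{\left(f \right)} = -6 + \sqrt{f}$ ($S{\left(f \right)} = -6 + \sqrt{0 + f} = -6 + \sqrt{f}$)
$m{\left(x,a \right)} = -3 + \sqrt{x}$ ($m{\left(x,a \right)} = \left(-6 + \sqrt{x}\right) - -3 = \left(-6 + \sqrt{x}\right) + 3 = -3 + \sqrt{x}$)
$m{\left(-7,10 \right)} J{\left(\left(-1\right) 5,-12 \right)} - 144 = \left(-3 + \sqrt{-7}\right) \left(-12\right) - 144 = \left(-3 + i \sqrt{7}\right) \left(-12\right) - 144 = \left(36 - 12 i \sqrt{7}\right) - 144 = -108 - 12 i \sqrt{7}$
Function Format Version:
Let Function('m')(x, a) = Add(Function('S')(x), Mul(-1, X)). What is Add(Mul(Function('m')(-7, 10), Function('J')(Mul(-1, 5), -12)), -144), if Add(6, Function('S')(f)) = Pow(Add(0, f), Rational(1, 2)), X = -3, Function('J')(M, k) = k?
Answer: Add(-108, Mul(-12, I, Pow(7, Rational(1, 2)))) ≈ Add(-108.00, Mul(-31.749, I))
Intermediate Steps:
Function('S')(f) = Add(-6, Pow(f, Rational(1, 2))) (Function('S')(f) = Add(-6, Pow(Add(0, f), Rational(1, 2))) = Add(-6, Pow(f, Rational(1, 2))))
Function('m')(x, a) = Add(-3, Pow(x, Rational(1, 2))) (Function('m')(x, a) = Add(Add(-6, Pow(x, Rational(1, 2))), Mul(-1, -3)) = Add(Add(-6, Pow(x, Rational(1, 2))), 3) = Add(-3, Pow(x, Rational(1, 2))))
Add(Mul(Function('m')(-7, 10), Function('J')(Mul(-1, 5), -12)), -144) = Add(Mul(Add(-3, Pow(-7, Rational(1, 2))), -12), -144) = Add(Mul(Add(-3, Mul(I, Pow(7, Rational(1, 2)))), -12), -144) = Add(Add(36, Mul(-12, I, Pow(7, Rational(1, 2)))), -144) = Add(-108, Mul(-12, I, Pow(7, Rational(1, 2))))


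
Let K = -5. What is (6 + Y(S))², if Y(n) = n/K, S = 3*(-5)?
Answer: 81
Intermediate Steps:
S = -15
Y(n) = -n/5 (Y(n) = n/(-5) = n*(-⅕) = -n/5)
(6 + Y(S))² = (6 - ⅕*(-15))² = (6 + 3)² = 9² = 81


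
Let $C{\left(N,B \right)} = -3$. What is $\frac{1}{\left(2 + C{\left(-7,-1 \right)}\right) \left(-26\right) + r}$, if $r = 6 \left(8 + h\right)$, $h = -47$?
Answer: $- \frac{1}{208} \approx -0.0048077$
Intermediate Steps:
$r = -234$ ($r = 6 \left(8 - 47\right) = 6 \left(-39\right) = -234$)
$\frac{1}{\left(2 + C{\left(-7,-1 \right)}\right) \left(-26\right) + r} = \frac{1}{\left(2 - 3\right) \left(-26\right) - 234} = \frac{1}{\left(-1\right) \left(-26\right) - 234} = \frac{1}{26 - 234} = \frac{1}{-208} = - \frac{1}{208}$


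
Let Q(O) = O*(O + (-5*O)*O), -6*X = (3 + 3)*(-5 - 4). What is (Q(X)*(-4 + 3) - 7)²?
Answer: 12652249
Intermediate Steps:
X = 9 (X = -(3 + 3)*(-5 - 4)/6 = -(-9) = -⅙*(-54) = 9)
Q(O) = O*(O - 5*O²)
(Q(X)*(-4 + 3) - 7)² = ((9²*(1 - 5*9))*(-4 + 3) - 7)² = ((81*(1 - 45))*(-1) - 7)² = ((81*(-44))*(-1) - 7)² = (-3564*(-1) - 7)² = (3564 - 7)² = 3557² = 12652249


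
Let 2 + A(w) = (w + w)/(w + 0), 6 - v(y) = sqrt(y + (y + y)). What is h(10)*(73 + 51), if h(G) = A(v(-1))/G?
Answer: 0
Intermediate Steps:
v(y) = 6 - sqrt(3)*sqrt(y) (v(y) = 6 - sqrt(y + (y + y)) = 6 - sqrt(y + 2*y) = 6 - sqrt(3*y) = 6 - sqrt(3)*sqrt(y))
A(w) = 0 (A(w) = -2 + (w + w)/(w + 0) = -2 + (2*w)/w = -2 + 2 = 0)
h(G) = 0 (h(G) = 0/G = 0)
h(10)*(73 + 51) = 0*(73 + 51) = 0*124 = 0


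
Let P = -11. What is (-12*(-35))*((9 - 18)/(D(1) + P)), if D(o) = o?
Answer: 378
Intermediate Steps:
(-12*(-35))*((9 - 18)/(D(1) + P)) = (-12*(-35))*((9 - 18)/(1 - 11)) = 420*(-9/(-10)) = 420*(-9*(-1/10)) = 420*(9/10) = 378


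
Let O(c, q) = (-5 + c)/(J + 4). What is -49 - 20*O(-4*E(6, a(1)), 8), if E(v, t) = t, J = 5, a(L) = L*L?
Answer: -29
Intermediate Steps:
a(L) = L²
O(c, q) = -5/9 + c/9 (O(c, q) = (-5 + c)/(5 + 4) = (-5 + c)/9 = (-5 + c)*(⅑) = -5/9 + c/9)
-49 - 20*O(-4*E(6, a(1)), 8) = -49 - 20*(-5/9 + (-4*1²)/9) = -49 - 20*(-5/9 + (-4*1)/9) = -49 - 20*(-5/9 + (⅑)*(-4)) = -49 - 20*(-5/9 - 4/9) = -49 - 20*(-1) = -49 + 20 = -29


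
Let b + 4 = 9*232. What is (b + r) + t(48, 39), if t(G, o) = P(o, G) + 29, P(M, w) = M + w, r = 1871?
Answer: 4071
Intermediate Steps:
b = 2084 (b = -4 + 9*232 = -4 + 2088 = 2084)
t(G, o) = 29 + G + o (t(G, o) = (o + G) + 29 = (G + o) + 29 = 29 + G + o)
(b + r) + t(48, 39) = (2084 + 1871) + (29 + 48 + 39) = 3955 + 116 = 4071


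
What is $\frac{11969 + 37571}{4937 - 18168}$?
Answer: $- \frac{49540}{13231} \approx -3.7442$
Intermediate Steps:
$\frac{11969 + 37571}{4937 - 18168} = \frac{49540}{-13231} = 49540 \left(- \frac{1}{13231}\right) = - \frac{49540}{13231}$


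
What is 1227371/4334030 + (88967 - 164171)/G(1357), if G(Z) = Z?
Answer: -324270849673/5881278710 ≈ -55.136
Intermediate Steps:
1227371/4334030 + (88967 - 164171)/G(1357) = 1227371/4334030 + (88967 - 164171)/1357 = 1227371*(1/4334030) - 75204*1/1357 = 1227371/4334030 - 75204/1357 = -324270849673/5881278710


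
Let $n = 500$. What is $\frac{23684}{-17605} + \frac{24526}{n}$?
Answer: $\frac{41993823}{880250} \approx 47.707$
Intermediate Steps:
$\frac{23684}{-17605} + \frac{24526}{n} = \frac{23684}{-17605} + \frac{24526}{500} = 23684 \left(- \frac{1}{17605}\right) + 24526 \cdot \frac{1}{500} = - \frac{23684}{17605} + \frac{12263}{250} = \frac{41993823}{880250}$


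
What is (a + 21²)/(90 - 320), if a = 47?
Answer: -244/115 ≈ -2.1217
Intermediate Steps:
(a + 21²)/(90 - 320) = (47 + 21²)/(90 - 320) = (47 + 441)/(-230) = 488*(-1/230) = -244/115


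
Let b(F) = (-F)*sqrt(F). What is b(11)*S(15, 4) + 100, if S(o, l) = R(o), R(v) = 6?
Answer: 100 - 66*sqrt(11) ≈ -118.90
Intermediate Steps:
S(o, l) = 6
b(F) = -F**(3/2)
b(11)*S(15, 4) + 100 = -11**(3/2)*6 + 100 = -11*sqrt(11)*6 + 100 = -66*sqrt(11) + 100 = 100 - 66*sqrt(11)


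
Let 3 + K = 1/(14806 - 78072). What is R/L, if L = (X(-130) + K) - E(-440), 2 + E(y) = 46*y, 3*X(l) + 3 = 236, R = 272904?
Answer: 51796633392/3856062697 ≈ 13.433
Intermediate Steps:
X(l) = 233/3 (X(l) = -1 + (⅓)*236 = -1 + 236/3 = 233/3)
E(y) = -2 + 46*y
K = -189799/63266 (K = -3 + 1/(14806 - 78072) = -3 + 1/(-63266) = -3 - 1/63266 = -189799/63266 ≈ -3.0000)
L = 3856062697/189798 (L = (233/3 - 189799/63266) - (-2 + 46*(-440)) = 14171581/189798 - (-2 - 20240) = 14171581/189798 - 1*(-20242) = 14171581/189798 + 20242 = 3856062697/189798 ≈ 20317.)
R/L = 272904/(3856062697/189798) = 272904*(189798/3856062697) = 51796633392/3856062697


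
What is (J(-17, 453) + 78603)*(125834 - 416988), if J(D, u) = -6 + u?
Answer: -23015723700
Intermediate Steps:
(J(-17, 453) + 78603)*(125834 - 416988) = ((-6 + 453) + 78603)*(125834 - 416988) = (447 + 78603)*(-291154) = 79050*(-291154) = -23015723700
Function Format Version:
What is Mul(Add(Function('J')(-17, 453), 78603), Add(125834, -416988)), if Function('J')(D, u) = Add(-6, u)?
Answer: -23015723700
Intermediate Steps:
Mul(Add(Function('J')(-17, 453), 78603), Add(125834, -416988)) = Mul(Add(Add(-6, 453), 78603), Add(125834, -416988)) = Mul(Add(447, 78603), -291154) = Mul(79050, -291154) = -23015723700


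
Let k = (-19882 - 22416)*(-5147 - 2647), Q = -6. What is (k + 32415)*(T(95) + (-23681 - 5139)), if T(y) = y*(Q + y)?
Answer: -6714402144855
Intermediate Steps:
k = 329670612 (k = -42298*(-7794) = 329670612)
T(y) = y*(-6 + y)
(k + 32415)*(T(95) + (-23681 - 5139)) = (329670612 + 32415)*(95*(-6 + 95) + (-23681 - 5139)) = 329703027*(95*89 - 28820) = 329703027*(8455 - 28820) = 329703027*(-20365) = -6714402144855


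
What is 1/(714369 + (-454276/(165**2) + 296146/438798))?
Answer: 1991045925/1422309607592092 ≈ 1.3999e-6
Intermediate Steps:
1/(714369 + (-454276/(165**2) + 296146/438798)) = 1/(714369 + (-454276/27225 + 296146*(1/438798))) = 1/(714369 + (-454276*1/27225 + 148073/219399)) = 1/(714369 + (-454276/27225 + 148073/219399)) = 1/(714369 - 31878804233/1991045925) = 1/(1422309607592092/1991045925) = 1991045925/1422309607592092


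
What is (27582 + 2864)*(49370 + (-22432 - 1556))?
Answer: 772780372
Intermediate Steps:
(27582 + 2864)*(49370 + (-22432 - 1556)) = 30446*(49370 - 23988) = 30446*25382 = 772780372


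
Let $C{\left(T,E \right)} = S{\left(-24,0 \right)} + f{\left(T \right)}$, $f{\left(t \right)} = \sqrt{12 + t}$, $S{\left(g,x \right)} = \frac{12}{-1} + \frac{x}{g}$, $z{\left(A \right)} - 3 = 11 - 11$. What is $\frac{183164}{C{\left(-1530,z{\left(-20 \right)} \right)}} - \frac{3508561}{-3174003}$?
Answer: $\frac{- 83045854680 i + 501223 \sqrt{1518}}{453429 \left(\sqrt{1518} + 12 i\right)} \approx -1321.4 - 4293.8 i$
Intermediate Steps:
$z{\left(A \right)} = 3$ ($z{\left(A \right)} = 3 + \left(11 - 11\right) = 3 + 0 = 3$)
$S{\left(g,x \right)} = -12 + \frac{x}{g}$ ($S{\left(g,x \right)} = 12 \left(-1\right) + \frac{x}{g} = -12 + \frac{x}{g}$)
$C{\left(T,E \right)} = -12 + \sqrt{12 + T}$ ($C{\left(T,E \right)} = \left(-12 + \frac{0}{-24}\right) + \sqrt{12 + T} = \left(-12 + 0 \left(- \frac{1}{24}\right)\right) + \sqrt{12 + T} = \left(-12 + 0\right) + \sqrt{12 + T} = -12 + \sqrt{12 + T}$)
$\frac{183164}{C{\left(-1530,z{\left(-20 \right)} \right)}} - \frac{3508561}{-3174003} = \frac{183164}{-12 + \sqrt{12 - 1530}} - \frac{3508561}{-3174003} = \frac{183164}{-12 + \sqrt{-1518}} - - \frac{501223}{453429} = \frac{183164}{-12 + i \sqrt{1518}} + \frac{501223}{453429} = \frac{501223}{453429} + \frac{183164}{-12 + i \sqrt{1518}}$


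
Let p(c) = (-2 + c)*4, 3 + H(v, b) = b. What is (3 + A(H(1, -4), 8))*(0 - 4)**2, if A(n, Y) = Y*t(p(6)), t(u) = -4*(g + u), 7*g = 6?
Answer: -60080/7 ≈ -8582.9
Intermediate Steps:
H(v, b) = -3 + b
g = 6/7 (g = (1/7)*6 = 6/7 ≈ 0.85714)
p(c) = -8 + 4*c
t(u) = -24/7 - 4*u (t(u) = -4*(6/7 + u) = -24/7 - 4*u)
A(n, Y) = -472*Y/7 (A(n, Y) = Y*(-24/7 - 4*(-8 + 4*6)) = Y*(-24/7 - 4*(-8 + 24)) = Y*(-24/7 - 4*16) = Y*(-24/7 - 64) = Y*(-472/7) = -472*Y/7)
(3 + A(H(1, -4), 8))*(0 - 4)**2 = (3 - 472/7*8)*(0 - 4)**2 = (3 - 3776/7)*(-4)**2 = -3755/7*16 = -60080/7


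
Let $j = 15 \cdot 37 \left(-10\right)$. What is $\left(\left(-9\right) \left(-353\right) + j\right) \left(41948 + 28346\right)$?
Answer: $-166807662$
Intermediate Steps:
$j = -5550$ ($j = 555 \left(-10\right) = -5550$)
$\left(\left(-9\right) \left(-353\right) + j\right) \left(41948 + 28346\right) = \left(\left(-9\right) \left(-353\right) - 5550\right) \left(41948 + 28346\right) = \left(3177 - 5550\right) 70294 = \left(-2373\right) 70294 = -166807662$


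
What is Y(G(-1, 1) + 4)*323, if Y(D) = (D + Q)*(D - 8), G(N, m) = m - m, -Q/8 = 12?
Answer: 118864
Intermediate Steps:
Q = -96 (Q = -8*12 = -96)
G(N, m) = 0
Y(D) = (-96 + D)*(-8 + D) (Y(D) = (D - 96)*(D - 8) = (-96 + D)*(-8 + D))
Y(G(-1, 1) + 4)*323 = (768 + (0 + 4)**2 - 104*(0 + 4))*323 = (768 + 4**2 - 104*4)*323 = (768 + 16 - 416)*323 = 368*323 = 118864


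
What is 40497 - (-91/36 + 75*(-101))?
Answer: 1730683/36 ≈ 48075.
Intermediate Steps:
40497 - (-91/36 + 75*(-101)) = 40497 - (-91*1/36 - 7575) = 40497 - (-91/36 - 7575) = 40497 - 1*(-272791/36) = 40497 + 272791/36 = 1730683/36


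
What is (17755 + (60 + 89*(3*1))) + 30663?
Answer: 48745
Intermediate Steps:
(17755 + (60 + 89*(3*1))) + 30663 = (17755 + (60 + 89*3)) + 30663 = (17755 + (60 + 267)) + 30663 = (17755 + 327) + 30663 = 18082 + 30663 = 48745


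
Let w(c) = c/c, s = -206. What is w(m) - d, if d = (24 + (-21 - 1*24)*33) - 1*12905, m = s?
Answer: 14367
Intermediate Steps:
m = -206
d = -14366 (d = (24 + (-21 - 24)*33) - 12905 = (24 - 45*33) - 12905 = (24 - 1485) - 12905 = -1461 - 12905 = -14366)
w(c) = 1
w(m) - d = 1 - 1*(-14366) = 1 + 14366 = 14367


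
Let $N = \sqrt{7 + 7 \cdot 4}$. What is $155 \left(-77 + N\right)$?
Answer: $-11935 + 155 \sqrt{35} \approx -11018.0$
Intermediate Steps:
$N = \sqrt{35}$ ($N = \sqrt{7 + 28} = \sqrt{35} \approx 5.9161$)
$155 \left(-77 + N\right) = 155 \left(-77 + \sqrt{35}\right) = -11935 + 155 \sqrt{35}$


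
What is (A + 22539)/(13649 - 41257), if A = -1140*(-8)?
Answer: -31659/27608 ≈ -1.1467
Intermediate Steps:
A = 9120
(A + 22539)/(13649 - 41257) = (9120 + 22539)/(13649 - 41257) = 31659/(-27608) = 31659*(-1/27608) = -31659/27608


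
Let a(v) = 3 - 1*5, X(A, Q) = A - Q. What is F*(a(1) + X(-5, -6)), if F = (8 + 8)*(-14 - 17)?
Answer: 496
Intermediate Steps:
a(v) = -2 (a(v) = 3 - 5 = -2)
F = -496 (F = 16*(-31) = -496)
F*(a(1) + X(-5, -6)) = -496*(-2 + (-5 - 1*(-6))) = -496*(-2 + (-5 + 6)) = -496*(-2 + 1) = -496*(-1) = 496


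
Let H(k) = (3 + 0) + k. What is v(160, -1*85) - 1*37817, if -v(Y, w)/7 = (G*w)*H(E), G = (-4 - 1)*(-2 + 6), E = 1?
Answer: -85417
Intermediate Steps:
H(k) = 3 + k
G = -20 (G = -5*4 = -20)
v(Y, w) = 560*w (v(Y, w) = -7*(-20*w)*(3 + 1) = -7*(-20*w)*4 = -(-560)*w = 560*w)
v(160, -1*85) - 1*37817 = 560*(-1*85) - 1*37817 = 560*(-85) - 37817 = -47600 - 37817 = -85417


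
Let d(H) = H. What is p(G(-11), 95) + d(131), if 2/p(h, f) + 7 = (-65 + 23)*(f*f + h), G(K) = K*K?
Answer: 50322207/384139 ≈ 131.00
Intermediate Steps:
G(K) = K²
p(h, f) = 2/(-7 - 42*h - 42*f²) (p(h, f) = 2/(-7 + (-65 + 23)*(f*f + h)) = 2/(-7 - 42*(f² + h)) = 2/(-7 - 42*(h + f²)) = 2/(-7 + (-42*h - 42*f²)) = 2/(-7 - 42*h - 42*f²))
p(G(-11), 95) + d(131) = -2/(7 + 42*(-11)² + 42*95²) + 131 = -2/(7 + 42*121 + 42*9025) + 131 = -2/(7 + 5082 + 379050) + 131 = -2/384139 + 131 = 50322207/384139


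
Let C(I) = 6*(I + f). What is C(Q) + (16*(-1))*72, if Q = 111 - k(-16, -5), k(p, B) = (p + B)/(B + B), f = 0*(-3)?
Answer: -2493/5 ≈ -498.60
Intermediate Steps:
f = 0
k(p, B) = (B + p)/(2*B) (k(p, B) = (B + p)/((2*B)) = (B + p)*(1/(2*B)) = (B + p)/(2*B))
Q = 1089/10 (Q = 111 - (-5 - 16)/(2*(-5)) = 111 - (-1)*(-21)/(2*5) = 111 - 1*21/10 = 111 - 21/10 = 1089/10 ≈ 108.90)
C(I) = 6*I (C(I) = 6*(I + 0) = 6*I)
C(Q) + (16*(-1))*72 = 6*(1089/10) + (16*(-1))*72 = 3267/5 - 16*72 = 3267/5 - 1152 = -2493/5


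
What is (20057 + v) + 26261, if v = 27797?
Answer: 74115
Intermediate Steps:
(20057 + v) + 26261 = (20057 + 27797) + 26261 = 47854 + 26261 = 74115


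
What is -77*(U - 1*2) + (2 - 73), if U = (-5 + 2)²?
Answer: -610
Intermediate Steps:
U = 9 (U = (-3)² = 9)
-77*(U - 1*2) + (2 - 73) = -77*(9 - 1*2) + (2 - 73) = -77*(9 - 2) - 71 = -77*7 - 71 = -539 - 71 = -610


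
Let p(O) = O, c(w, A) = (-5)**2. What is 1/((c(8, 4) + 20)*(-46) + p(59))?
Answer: -1/2011 ≈ -0.00049726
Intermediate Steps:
c(w, A) = 25
1/((c(8, 4) + 20)*(-46) + p(59)) = 1/((25 + 20)*(-46) + 59) = 1/(45*(-46) + 59) = 1/(-2070 + 59) = 1/(-2011) = -1/2011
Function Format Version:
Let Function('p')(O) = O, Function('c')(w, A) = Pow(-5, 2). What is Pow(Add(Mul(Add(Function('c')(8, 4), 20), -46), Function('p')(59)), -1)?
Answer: Rational(-1, 2011) ≈ -0.00049726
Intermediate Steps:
Function('c')(w, A) = 25
Pow(Add(Mul(Add(Function('c')(8, 4), 20), -46), Function('p')(59)), -1) = Pow(Add(Mul(Add(25, 20), -46), 59), -1) = Pow(Add(Mul(45, -46), 59), -1) = Pow(Add(-2070, 59), -1) = Pow(-2011, -1) = Rational(-1, 2011)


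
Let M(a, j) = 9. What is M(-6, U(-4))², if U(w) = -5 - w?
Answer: 81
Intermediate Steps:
M(-6, U(-4))² = 9² = 81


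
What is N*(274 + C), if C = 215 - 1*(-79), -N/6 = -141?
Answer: 480528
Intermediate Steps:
N = 846 (N = -6*(-141) = 846)
C = 294 (C = 215 + 79 = 294)
N*(274 + C) = 846*(274 + 294) = 846*568 = 480528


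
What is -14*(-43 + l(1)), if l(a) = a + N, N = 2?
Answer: 560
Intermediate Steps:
l(a) = 2 + a (l(a) = a + 2 = 2 + a)
-14*(-43 + l(1)) = -14*(-43 + (2 + 1)) = -14*(-43 + 3) = -14*(-40) = 560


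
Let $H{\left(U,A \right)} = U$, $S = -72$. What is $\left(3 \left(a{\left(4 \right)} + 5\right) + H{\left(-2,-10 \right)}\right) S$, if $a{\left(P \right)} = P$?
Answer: $-1800$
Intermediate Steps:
$\left(3 \left(a{\left(4 \right)} + 5\right) + H{\left(-2,-10 \right)}\right) S = \left(3 \left(4 + 5\right) - 2\right) \left(-72\right) = \left(3 \cdot 9 - 2\right) \left(-72\right) = \left(27 - 2\right) \left(-72\right) = 25 \left(-72\right) = -1800$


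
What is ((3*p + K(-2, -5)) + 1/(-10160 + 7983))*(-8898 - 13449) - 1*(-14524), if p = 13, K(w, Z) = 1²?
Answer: -1914335665/2177 ≈ -8.7935e+5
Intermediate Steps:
K(w, Z) = 1
((3*p + K(-2, -5)) + 1/(-10160 + 7983))*(-8898 - 13449) - 1*(-14524) = ((3*13 + 1) + 1/(-10160 + 7983))*(-8898 - 13449) - 1*(-14524) = ((39 + 1) + 1/(-2177))*(-22347) + 14524 = (40 - 1/2177)*(-22347) + 14524 = (87079/2177)*(-22347) + 14524 = -1945954413/2177 + 14524 = -1914335665/2177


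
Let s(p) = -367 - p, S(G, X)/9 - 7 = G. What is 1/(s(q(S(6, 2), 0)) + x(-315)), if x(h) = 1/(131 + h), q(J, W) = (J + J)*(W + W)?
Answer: -184/67529 ≈ -0.0027248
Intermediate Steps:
S(G, X) = 63 + 9*G
q(J, W) = 4*J*W (q(J, W) = (2*J)*(2*W) = 4*J*W)
1/(s(q(S(6, 2), 0)) + x(-315)) = 1/((-367 - 4*(63 + 9*6)*0) + 1/(131 - 315)) = 1/((-367 - 4*(63 + 54)*0) + 1/(-184)) = 1/((-367 - 4*117*0) - 1/184) = 1/((-367 - 1*0) - 1/184) = 1/((-367 + 0) - 1/184) = 1/(-367 - 1/184) = 1/(-67529/184) = -184/67529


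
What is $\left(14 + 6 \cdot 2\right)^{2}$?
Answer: $676$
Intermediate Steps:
$\left(14 + 6 \cdot 2\right)^{2} = \left(14 + 12\right)^{2} = 26^{2} = 676$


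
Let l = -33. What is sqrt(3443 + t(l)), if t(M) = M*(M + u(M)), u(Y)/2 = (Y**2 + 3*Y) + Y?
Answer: I*sqrt(58630) ≈ 242.14*I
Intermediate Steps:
u(Y) = 2*Y**2 + 8*Y (u(Y) = 2*((Y**2 + 3*Y) + Y) = 2*(Y**2 + 4*Y) = 2*Y**2 + 8*Y)
t(M) = M*(M + 2*M*(4 + M))
sqrt(3443 + t(l)) = sqrt(3443 + (-33)**2*(9 + 2*(-33))) = sqrt(3443 + 1089*(9 - 66)) = sqrt(3443 + 1089*(-57)) = sqrt(3443 - 62073) = sqrt(-58630) = I*sqrt(58630)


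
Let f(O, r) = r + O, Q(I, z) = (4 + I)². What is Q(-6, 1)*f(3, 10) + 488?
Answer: 540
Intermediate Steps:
f(O, r) = O + r
Q(-6, 1)*f(3, 10) + 488 = (4 - 6)²*(3 + 10) + 488 = (-2)²*13 + 488 = 4*13 + 488 = 52 + 488 = 540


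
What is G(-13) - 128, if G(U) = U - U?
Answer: -128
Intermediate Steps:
G(U) = 0
G(-13) - 128 = 0 - 128 = -128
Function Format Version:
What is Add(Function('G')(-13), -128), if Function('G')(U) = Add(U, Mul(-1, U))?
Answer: -128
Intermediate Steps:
Function('G')(U) = 0
Add(Function('G')(-13), -128) = Add(0, -128) = -128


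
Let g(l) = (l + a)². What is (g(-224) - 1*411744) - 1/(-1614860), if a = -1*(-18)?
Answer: -596380716879/1614860 ≈ -3.6931e+5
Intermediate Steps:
a = 18
g(l) = (18 + l)² (g(l) = (l + 18)² = (18 + l)²)
(g(-224) - 1*411744) - 1/(-1614860) = ((18 - 224)² - 1*411744) - 1/(-1614860) = ((-206)² - 411744) - 1*(-1/1614860) = (42436 - 411744) + 1/1614860 = -369308 + 1/1614860 = -596380716879/1614860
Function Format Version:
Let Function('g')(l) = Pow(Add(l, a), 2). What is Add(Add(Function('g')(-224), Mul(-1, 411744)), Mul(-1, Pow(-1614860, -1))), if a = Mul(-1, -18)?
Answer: Rational(-596380716879, 1614860) ≈ -3.6931e+5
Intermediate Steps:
a = 18
Function('g')(l) = Pow(Add(18, l), 2) (Function('g')(l) = Pow(Add(l, 18), 2) = Pow(Add(18, l), 2))
Add(Add(Function('g')(-224), Mul(-1, 411744)), Mul(-1, Pow(-1614860, -1))) = Add(Add(Pow(Add(18, -224), 2), Mul(-1, 411744)), Mul(-1, Pow(-1614860, -1))) = Add(Add(Pow(-206, 2), -411744), Mul(-1, Rational(-1, 1614860))) = Add(Add(42436, -411744), Rational(1, 1614860)) = Add(-369308, Rational(1, 1614860)) = Rational(-596380716879, 1614860)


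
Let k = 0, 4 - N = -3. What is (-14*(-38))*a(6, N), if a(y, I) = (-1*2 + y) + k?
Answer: 2128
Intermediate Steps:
N = 7 (N = 4 - 1*(-3) = 4 + 3 = 7)
a(y, I) = -2 + y (a(y, I) = (-1*2 + y) + 0 = (-2 + y) + 0 = -2 + y)
(-14*(-38))*a(6, N) = (-14*(-38))*(-2 + 6) = 532*4 = 2128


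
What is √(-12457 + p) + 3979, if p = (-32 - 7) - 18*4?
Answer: 3979 + 2*I*√3142 ≈ 3979.0 + 112.11*I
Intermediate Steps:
p = -111 (p = -39 - 72 = -111)
√(-12457 + p) + 3979 = √(-12457 - 111) + 3979 = √(-12568) + 3979 = 2*I*√3142 + 3979 = 3979 + 2*I*√3142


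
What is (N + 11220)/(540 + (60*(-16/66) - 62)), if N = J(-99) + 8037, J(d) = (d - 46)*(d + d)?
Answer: 527637/5098 ≈ 103.50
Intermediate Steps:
J(d) = 2*d*(-46 + d) (J(d) = (-46 + d)*(2*d) = 2*d*(-46 + d))
N = 36747 (N = 2*(-99)*(-46 - 99) + 8037 = 2*(-99)*(-145) + 8037 = 28710 + 8037 = 36747)
(N + 11220)/(540 + (60*(-16/66) - 62)) = (36747 + 11220)/(540 + (60*(-16/66) - 62)) = 47967/(540 + (60*(-16*1/66) - 62)) = 47967/(540 + (60*(-8/33) - 62)) = 47967/(540 + (-160/11 - 62)) = 47967/(540 - 842/11) = 47967/(5098/11) = 47967*(11/5098) = 527637/5098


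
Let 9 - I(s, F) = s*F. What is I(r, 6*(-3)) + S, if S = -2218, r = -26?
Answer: -2677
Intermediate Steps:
I(s, F) = 9 - F*s (I(s, F) = 9 - s*F = 9 - F*s)
I(r, 6*(-3)) + S = (9 - 1*6*(-3)*(-26)) - 2218 = (9 - 1*(-18)*(-26)) - 2218 = (9 - 468) - 2218 = -459 - 2218 = -2677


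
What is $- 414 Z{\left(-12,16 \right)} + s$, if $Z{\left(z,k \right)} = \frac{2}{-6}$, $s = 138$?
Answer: $276$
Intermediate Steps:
$Z{\left(z,k \right)} = - \frac{1}{3}$ ($Z{\left(z,k \right)} = 2 \left(- \frac{1}{6}\right) = - \frac{1}{3}$)
$- 414 Z{\left(-12,16 \right)} + s = \left(-414\right) \left(- \frac{1}{3}\right) + 138 = 138 + 138 = 276$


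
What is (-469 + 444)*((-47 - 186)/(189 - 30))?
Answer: 5825/159 ≈ 36.635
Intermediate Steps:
(-469 + 444)*((-47 - 186)/(189 - 30)) = -(-5825)/159 = -25*(-233/159) = 5825/159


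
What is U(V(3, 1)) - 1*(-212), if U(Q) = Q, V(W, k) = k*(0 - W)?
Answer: 209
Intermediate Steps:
V(W, k) = -W*k (V(W, k) = k*(-W) = -W*k)
U(V(3, 1)) - 1*(-212) = -1*3*1 - 1*(-212) = -3 + 212 = 209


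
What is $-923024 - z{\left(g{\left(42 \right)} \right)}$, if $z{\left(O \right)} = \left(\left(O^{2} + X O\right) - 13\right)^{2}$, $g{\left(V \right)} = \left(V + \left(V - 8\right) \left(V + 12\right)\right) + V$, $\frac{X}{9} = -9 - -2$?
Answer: $-12712270615353$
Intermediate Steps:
$X = -63$ ($X = 9 \left(-9 - -2\right) = 9 \left(-9 + 2\right) = 9 \left(-7\right) = -63$)
$g{\left(V \right)} = 2 V + \left(-8 + V\right) \left(12 + V\right)$ ($g{\left(V \right)} = \left(V + \left(-8 + V\right) \left(12 + V\right)\right) + V = 2 V + \left(-8 + V\right) \left(12 + V\right)$)
$z{\left(O \right)} = \left(-13 + O^{2} - 63 O\right)^{2}$ ($z{\left(O \right)} = \left(\left(O^{2} - 63 O\right) - 13\right)^{2} = \left(-13 + O^{2} - 63 O\right)^{2}$)
$-923024 - z{\left(g{\left(42 \right)} \right)} = -923024 - \left(-13 + \left(-96 + 42^{2} + 6 \cdot 42\right)^{2} - 63 \left(-96 + 42^{2} + 6 \cdot 42\right)\right)^{2} = -923024 - \left(-13 + \left(-96 + 1764 + 252\right)^{2} - 63 \left(-96 + 1764 + 252\right)\right)^{2} = -923024 - \left(-13 + 1920^{2} - 120960\right)^{2} = -923024 - \left(-13 + 3686400 - 120960\right)^{2} = -923024 - 3565427^{2} = -923024 - 12712269692329 = -12712270615353$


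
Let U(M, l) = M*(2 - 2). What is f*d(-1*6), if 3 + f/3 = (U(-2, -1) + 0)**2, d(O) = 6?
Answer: -54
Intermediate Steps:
U(M, l) = 0 (U(M, l) = M*0 = 0)
f = -9 (f = -9 + 3*(0 + 0)**2 = -9 + 3*0**2 = -9 + 3*0 = -9 + 0 = -9)
f*d(-1*6) = -9*6 = -54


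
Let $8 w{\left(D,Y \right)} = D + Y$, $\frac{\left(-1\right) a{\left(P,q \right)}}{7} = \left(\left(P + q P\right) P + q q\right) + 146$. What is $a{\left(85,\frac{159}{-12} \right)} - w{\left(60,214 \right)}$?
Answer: $\frac{9876137}{16} \approx 6.1726 \cdot 10^{5}$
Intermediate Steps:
$a{\left(P,q \right)} = -1022 - 7 q^{2} - 7 P \left(P + P q\right)$ ($a{\left(P,q \right)} = - 7 \left(\left(\left(P + q P\right) P + q q\right) + 146\right) = - 7 \left(\left(\left(P + P q\right) P + q^{2}\right) + 146\right) = - 7 \left(\left(P \left(P + P q\right) + q^{2}\right) + 146\right) = - 7 \left(\left(q^{2} + P \left(P + P q\right)\right) + 146\right) = - 7 \left(146 + q^{2} + P \left(P + P q\right)\right) = -1022 - 7 q^{2} - 7 P \left(P + P q\right)$)
$w{\left(D,Y \right)} = \frac{D}{8} + \frac{Y}{8}$ ($w{\left(D,Y \right)} = \frac{D + Y}{8} = \frac{D}{8} + \frac{Y}{8}$)
$a{\left(85,\frac{159}{-12} \right)} - w{\left(60,214 \right)} = \left(-1022 - 7 \cdot 85^{2} - 7 \left(\frac{159}{-12}\right)^{2} - 7 \frac{159}{-12} \cdot 85^{2}\right) - \left(\frac{1}{8} \cdot 60 + \frac{1}{8} \cdot 214\right) = \left(-1022 - 50575 - 7 \left(159 \left(- \frac{1}{12}\right)\right)^{2} - 7 \cdot 159 \left(- \frac{1}{12}\right) 7225\right) - \left(\frac{15}{2} + \frac{107}{4}\right) = \left(-1022 - 50575 - 7 \left(- \frac{53}{4}\right)^{2} - \left(- \frac{371}{4}\right) 7225\right) - \frac{137}{4} = \left(-1022 - 50575 - \frac{19663}{16} + \frac{2680475}{4}\right) - \frac{137}{4} = \frac{9876685}{16} - \frac{137}{4} = \frac{9876137}{16}$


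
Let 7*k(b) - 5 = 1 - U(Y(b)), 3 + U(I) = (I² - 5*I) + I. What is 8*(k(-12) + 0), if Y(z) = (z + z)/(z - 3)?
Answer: 2568/175 ≈ 14.674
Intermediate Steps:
Y(z) = 2*z/(-3 + z) (Y(z) = (2*z)/(-3 + z) = 2*z/(-3 + z))
U(I) = -3 + I² - 4*I (U(I) = -3 + ((I² - 5*I) + I) = -3 + (I² - 4*I) = -3 + I² - 4*I)
k(b) = 9/7 - 4*b²/(7*(-3 + b)²) + 8*b/(7*(-3 + b)) (k(b) = 5/7 + (1 - (-3 + (2*b/(-3 + b))² - 8*b/(-3 + b)))/7 = 5/7 + (1 - (-3 + 4*b²/(-3 + b)² - 8*b/(-3 + b)))/7 = 5/7 + (1 - (-3 - 8*b/(-3 + b) + 4*b²/(-3 + b)²))/7 = 5/7 + (1 + (3 - 4*b²/(-3 + b)² + 8*b/(-3 + b)))/7 = 5/7 + (4 - 4*b²/(-3 + b)² + 8*b/(-3 + b))/7 = 5/7 + (4/7 - 4*b²/(7*(-3 + b)²) + 8*b/(7*(-3 + b))) = 9/7 - 4*b²/(7*(-3 + b)²) + 8*b/(7*(-3 + b)))
8*(k(-12) + 0) = 8*((81 - 78*(-12) + 13*(-12)²)/(7*(9 + (-12)² - 6*(-12))) + 0) = 8*((81 + 936 + 13*144)/(7*(9 + 144 + 72)) + 0) = 8*((⅐)*(81 + 936 + 1872)/225 + 0) = 8*((⅐)*(1/225)*2889 + 0) = 8*(321/175 + 0) = 8*(321/175) = 2568/175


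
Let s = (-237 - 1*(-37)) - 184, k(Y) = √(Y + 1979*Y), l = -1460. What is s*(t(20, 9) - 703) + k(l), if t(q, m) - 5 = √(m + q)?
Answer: 268032 - 384*√29 + 60*I*√803 ≈ 2.6596e+5 + 1700.2*I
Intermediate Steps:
t(q, m) = 5 + √(m + q)
k(Y) = 6*√55*√Y (k(Y) = √(1980*Y) = 6*√55*√Y)
s = -384 (s = (-237 + 37) - 184 = -200 - 184 = -384)
s*(t(20, 9) - 703) + k(l) = -384*((5 + √(9 + 20)) - 703) + 6*√55*√(-1460) = -384*((5 + √29) - 703) + 6*√55*(2*I*√365) = -384*(-698 + √29) + 60*I*√803 = (268032 - 384*√29) + 60*I*√803 = 268032 - 384*√29 + 60*I*√803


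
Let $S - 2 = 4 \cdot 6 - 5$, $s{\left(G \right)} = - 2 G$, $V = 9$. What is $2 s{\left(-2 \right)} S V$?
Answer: $1512$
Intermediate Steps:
$S = 21$ ($S = 2 + \left(4 \cdot 6 - 5\right) = 2 + \left(24 - 5\right) = 2 + 19 = 21$)
$2 s{\left(-2 \right)} S V = 2 \left(\left(-2\right) \left(-2\right)\right) 21 \cdot 9 = 2 \cdot 4 \cdot 21 \cdot 9 = 8 \cdot 21 \cdot 9 = 168 \cdot 9 = 1512$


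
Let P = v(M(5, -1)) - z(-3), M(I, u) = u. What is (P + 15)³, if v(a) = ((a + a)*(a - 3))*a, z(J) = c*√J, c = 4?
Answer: (7 - 4*I*√3)³ ≈ -665.0 - 685.89*I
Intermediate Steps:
z(J) = 4*√J
v(a) = 2*a²*(-3 + a) (v(a) = ((2*a)*(-3 + a))*a = (2*a*(-3 + a))*a = 2*a²*(-3 + a))
P = -8 - 4*I*√3 (P = 2*(-1)²*(-3 - 1) - 4*√(-3) = 2*1*(-4) - 4*I*√3 = -8 - 4*I*√3 ≈ -8.0 - 6.9282*I)
(P + 15)³ = ((-8 - 4*I*√3) + 15)³ = (7 - 4*I*√3)³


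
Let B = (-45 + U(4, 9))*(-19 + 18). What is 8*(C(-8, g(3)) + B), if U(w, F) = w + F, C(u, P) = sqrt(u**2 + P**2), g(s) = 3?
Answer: 256 + 8*sqrt(73) ≈ 324.35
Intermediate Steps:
C(u, P) = sqrt(P**2 + u**2)
U(w, F) = F + w
B = 32 (B = (-45 + (9 + 4))*(-19 + 18) = (-45 + 13)*(-1) = -32*(-1) = 32)
8*(C(-8, g(3)) + B) = 8*(sqrt(3**2 + (-8)**2) + 32) = 8*(sqrt(9 + 64) + 32) = 8*(sqrt(73) + 32) = 8*(32 + sqrt(73)) = 256 + 8*sqrt(73)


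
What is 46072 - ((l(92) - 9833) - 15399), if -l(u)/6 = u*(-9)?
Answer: 66336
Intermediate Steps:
l(u) = 54*u (l(u) = -6*u*(-9) = -(-54)*u = 54*u)
46072 - ((l(92) - 9833) - 15399) = 46072 - ((54*92 - 9833) - 15399) = 46072 - ((4968 - 9833) - 15399) = 46072 - (-4865 - 15399) = 46072 - 1*(-20264) = 46072 + 20264 = 66336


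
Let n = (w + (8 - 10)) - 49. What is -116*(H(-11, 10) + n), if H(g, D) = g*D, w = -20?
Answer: 20996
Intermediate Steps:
H(g, D) = D*g
n = -71 (n = (-20 + (8 - 10)) - 49 = (-20 - 2) - 49 = -22 - 49 = -71)
-116*(H(-11, 10) + n) = -116*(10*(-11) - 71) = -116*(-110 - 71) = -116*(-181) = 20996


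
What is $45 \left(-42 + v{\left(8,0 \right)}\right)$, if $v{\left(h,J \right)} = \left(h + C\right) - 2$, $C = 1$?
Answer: $-1575$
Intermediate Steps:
$v{\left(h,J \right)} = -1 + h$ ($v{\left(h,J \right)} = \left(h + 1\right) - 2 = \left(1 + h\right) - 2 = -1 + h$)
$45 \left(-42 + v{\left(8,0 \right)}\right) = 45 \left(-42 + \left(-1 + 8\right)\right) = 45 \left(-42 + 7\right) = 45 \left(-35\right) = -1575$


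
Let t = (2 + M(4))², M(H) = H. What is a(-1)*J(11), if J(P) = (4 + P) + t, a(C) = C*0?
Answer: 0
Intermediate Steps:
a(C) = 0
t = 36 (t = (2 + 4)² = 6² = 36)
J(P) = 40 + P (J(P) = (4 + P) + 36 = 40 + P)
a(-1)*J(11) = 0*(40 + 11) = 0*51 = 0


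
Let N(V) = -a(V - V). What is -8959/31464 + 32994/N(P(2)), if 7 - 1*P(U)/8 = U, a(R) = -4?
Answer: 259521845/31464 ≈ 8248.2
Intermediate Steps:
P(U) = 56 - 8*U
N(V) = 4 (N(V) = -1*(-4) = 4)
-8959/31464 + 32994/N(P(2)) = -8959/31464 + 32994/4 = -8959*1/31464 + 32994*(¼) = -8959/31464 + 16497/2 = 259521845/31464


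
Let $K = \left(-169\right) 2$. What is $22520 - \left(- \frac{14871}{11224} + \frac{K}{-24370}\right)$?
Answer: $\frac{3080114495079}{136764440} \approx 22521.0$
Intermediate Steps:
$K = -338$
$22520 - \left(- \frac{14871}{11224} + \frac{K}{-24370}\right) = 22520 - \left(- \frac{14871}{11224} - \frac{338}{-24370}\right) = 22520 - \left(\left(-14871\right) \frac{1}{11224} - - \frac{169}{12185}\right) = 22520 - \left(- \frac{14871}{11224} + \frac{169}{12185}\right) = 22520 - - \frac{179306279}{136764440} = 22520 + \frac{179306279}{136764440} = \frac{3080114495079}{136764440}$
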